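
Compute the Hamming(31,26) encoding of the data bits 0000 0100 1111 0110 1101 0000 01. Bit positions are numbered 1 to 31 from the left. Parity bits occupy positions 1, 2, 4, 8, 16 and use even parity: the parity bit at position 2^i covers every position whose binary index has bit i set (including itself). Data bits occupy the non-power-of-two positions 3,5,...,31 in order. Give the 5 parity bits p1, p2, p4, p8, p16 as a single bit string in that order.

Place data bits at non-power-of-two positions: b3=0, b5=0, b6=0, b7=0, b9=0, b10=1, b11=0, b12=0, b13=1, b14=1, b15=1, b17=1, b18=0, b19=1, b20=1, b21=0, b22=1, b23=1, b24=0, b25=1, b26=0, b27=0, b28=0, b29=0, b30=0, b31=1.
p1 = XOR of data positions {3,5,7,9,11,13,15,17,19,21,23,25,27,29,31} = 0⊕0⊕0⊕0⊕0⊕1⊕1⊕1⊕1⊕0⊕1⊕1⊕0⊕0⊕1 = 1
p2 = XOR of data positions {3,6,7,10,11,14,15,18,19,22,23,26,27,30,31} = 0⊕0⊕0⊕1⊕0⊕1⊕1⊕0⊕1⊕1⊕1⊕0⊕0⊕0⊕1 = 1
p4 = XOR of data positions {5,6,7,12,13,14,15,20,21,22,23,28,29,30,31} = 0⊕0⊕0⊕0⊕1⊕1⊕1⊕1⊕0⊕1⊕1⊕0⊕0⊕0⊕1 = 1
p8 = XOR of data positions {9,10,11,12,13,14,15,24,25,26,27,28,29,30,31} = 0⊕1⊕0⊕0⊕1⊕1⊕1⊕0⊕1⊕0⊕0⊕0⊕0⊕0⊕1 = 0
p16 = XOR of data positions {17,18,19,20,21,22,23,24,25,26,27,28,29,30,31} = 1⊕0⊕1⊕1⊕0⊕1⊕1⊕0⊕1⊕0⊕0⊕0⊕0⊕0⊕1 = 1
Parity bits p1,p2,p4,p8,p16 = 11101

11101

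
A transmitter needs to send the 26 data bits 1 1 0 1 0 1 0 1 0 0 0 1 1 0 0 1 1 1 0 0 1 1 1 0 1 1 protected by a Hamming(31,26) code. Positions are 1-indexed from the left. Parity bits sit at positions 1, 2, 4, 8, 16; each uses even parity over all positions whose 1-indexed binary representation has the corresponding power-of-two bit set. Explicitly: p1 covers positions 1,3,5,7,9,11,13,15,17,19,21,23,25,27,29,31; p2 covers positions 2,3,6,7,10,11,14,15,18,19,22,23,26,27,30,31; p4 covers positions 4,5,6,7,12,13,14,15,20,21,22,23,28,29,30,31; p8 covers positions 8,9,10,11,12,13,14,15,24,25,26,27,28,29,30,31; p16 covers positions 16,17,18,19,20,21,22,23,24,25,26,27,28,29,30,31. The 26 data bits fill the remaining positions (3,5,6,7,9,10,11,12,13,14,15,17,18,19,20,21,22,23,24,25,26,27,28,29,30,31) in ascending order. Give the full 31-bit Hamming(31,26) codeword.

Place data bits at non-power-of-two positions: b3=1, b5=1, b6=0, b7=1, b9=0, b10=1, b11=0, b12=1, b13=0, b14=0, b15=0, b17=1, b18=1, b19=0, b20=0, b21=1, b22=1, b23=1, b24=0, b25=0, b26=1, b27=1, b28=1, b29=0, b30=1, b31=1.
p1 = XOR of data positions {3,5,7,9,11,13,15,17,19,21,23,25,27,29,31} = 1⊕1⊕1⊕0⊕0⊕0⊕0⊕1⊕0⊕1⊕1⊕0⊕1⊕0⊕1 = 0
p2 = XOR of data positions {3,6,7,10,11,14,15,18,19,22,23,26,27,30,31} = 1⊕0⊕1⊕1⊕0⊕0⊕0⊕1⊕0⊕1⊕1⊕1⊕1⊕1⊕1 = 0
p4 = XOR of data positions {5,6,7,12,13,14,15,20,21,22,23,28,29,30,31} = 1⊕0⊕1⊕1⊕0⊕0⊕0⊕0⊕1⊕1⊕1⊕1⊕0⊕1⊕1 = 1
p8 = XOR of data positions {9,10,11,12,13,14,15,24,25,26,27,28,29,30,31} = 0⊕1⊕0⊕1⊕0⊕0⊕0⊕0⊕0⊕1⊕1⊕1⊕0⊕1⊕1 = 1
p16 = XOR of data positions {17,18,19,20,21,22,23,24,25,26,27,28,29,30,31} = 1⊕1⊕0⊕0⊕1⊕1⊕1⊕0⊕0⊕1⊕1⊕1⊕0⊕1⊕1 = 0
Codeword b1..b31 = 0011101101010000110011100111011

0011101101010000110011100111011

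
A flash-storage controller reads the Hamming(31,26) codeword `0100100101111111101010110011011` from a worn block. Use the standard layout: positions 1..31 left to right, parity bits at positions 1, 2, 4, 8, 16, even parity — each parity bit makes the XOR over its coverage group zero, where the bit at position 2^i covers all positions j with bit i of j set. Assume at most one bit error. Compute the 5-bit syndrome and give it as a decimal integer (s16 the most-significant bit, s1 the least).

s1: b1⊕b3⊕b5⊕b7⊕b9⊕b11⊕b13⊕b15⊕b17⊕b19⊕b21⊕b23⊕b25⊕b27⊕b29⊕b31 = 0⊕0⊕1⊕0⊕0⊕1⊕1⊕1⊕1⊕1⊕1⊕1⊕0⊕1⊕0⊕1 = 0
s2: b2⊕b3⊕b6⊕b7⊕b10⊕b11⊕b14⊕b15⊕b18⊕b19⊕b22⊕b23⊕b26⊕b27⊕b30⊕b31 = 1⊕0⊕0⊕0⊕1⊕1⊕1⊕1⊕0⊕1⊕0⊕1⊕0⊕1⊕1⊕1 = 0
s4: b4⊕b5⊕b6⊕b7⊕b12⊕b13⊕b14⊕b15⊕b20⊕b21⊕b22⊕b23⊕b28⊕b29⊕b30⊕b31 = 0⊕1⊕0⊕0⊕1⊕1⊕1⊕1⊕0⊕1⊕0⊕1⊕1⊕0⊕1⊕1 = 0
s8: b8⊕b9⊕b10⊕b11⊕b12⊕b13⊕b14⊕b15⊕b24⊕b25⊕b26⊕b27⊕b28⊕b29⊕b30⊕b31 = 1⊕0⊕1⊕1⊕1⊕1⊕1⊕1⊕1⊕0⊕0⊕1⊕1⊕0⊕1⊕1 = 0
s16: b16⊕b17⊕b18⊕b19⊕b20⊕b21⊕b22⊕b23⊕b24⊕b25⊕b26⊕b27⊕b28⊕b29⊕b30⊕b31 = 1⊕1⊕0⊕1⊕0⊕1⊕0⊕1⊕1⊕0⊕0⊕1⊕1⊕0⊕1⊕1 = 0
Syndrome (s16...s1) = 00000 → position 0 (no error).

0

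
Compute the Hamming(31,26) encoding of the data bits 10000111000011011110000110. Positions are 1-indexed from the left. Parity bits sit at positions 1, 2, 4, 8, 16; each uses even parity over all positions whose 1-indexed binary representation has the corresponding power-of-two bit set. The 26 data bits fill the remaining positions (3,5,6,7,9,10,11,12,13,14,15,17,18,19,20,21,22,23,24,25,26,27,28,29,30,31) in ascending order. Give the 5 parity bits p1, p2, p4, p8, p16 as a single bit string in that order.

00000

Place data bits at non-power-of-two positions: b3=1, b5=0, b6=0, b7=0, b9=0, b10=1, b11=1, b12=1, b13=0, b14=0, b15=0, b17=0, b18=1, b19=1, b20=0, b21=1, b22=1, b23=1, b24=1, b25=0, b26=0, b27=0, b28=0, b29=1, b30=1, b31=0.
p1 = XOR of data positions {3,5,7,9,11,13,15,17,19,21,23,25,27,29,31} = 1⊕0⊕0⊕0⊕1⊕0⊕0⊕0⊕1⊕1⊕1⊕0⊕0⊕1⊕0 = 0
p2 = XOR of data positions {3,6,7,10,11,14,15,18,19,22,23,26,27,30,31} = 1⊕0⊕0⊕1⊕1⊕0⊕0⊕1⊕1⊕1⊕1⊕0⊕0⊕1⊕0 = 0
p4 = XOR of data positions {5,6,7,12,13,14,15,20,21,22,23,28,29,30,31} = 0⊕0⊕0⊕1⊕0⊕0⊕0⊕0⊕1⊕1⊕1⊕0⊕1⊕1⊕0 = 0
p8 = XOR of data positions {9,10,11,12,13,14,15,24,25,26,27,28,29,30,31} = 0⊕1⊕1⊕1⊕0⊕0⊕0⊕1⊕0⊕0⊕0⊕0⊕1⊕1⊕0 = 0
p16 = XOR of data positions {17,18,19,20,21,22,23,24,25,26,27,28,29,30,31} = 0⊕1⊕1⊕0⊕1⊕1⊕1⊕1⊕0⊕0⊕0⊕0⊕1⊕1⊕0 = 0
Parity bits p1,p2,p4,p8,p16 = 00000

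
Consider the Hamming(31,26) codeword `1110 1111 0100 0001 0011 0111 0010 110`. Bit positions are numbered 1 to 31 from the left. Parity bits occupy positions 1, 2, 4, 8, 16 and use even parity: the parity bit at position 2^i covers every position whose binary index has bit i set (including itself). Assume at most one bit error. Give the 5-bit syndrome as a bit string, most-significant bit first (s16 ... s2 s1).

10000

s1: b1⊕b3⊕b5⊕b7⊕b9⊕b11⊕b13⊕b15⊕b17⊕b19⊕b21⊕b23⊕b25⊕b27⊕b29⊕b31 = 1⊕1⊕1⊕1⊕0⊕0⊕0⊕0⊕0⊕1⊕0⊕1⊕0⊕1⊕1⊕0 = 0
s2: b2⊕b3⊕b6⊕b7⊕b10⊕b11⊕b14⊕b15⊕b18⊕b19⊕b22⊕b23⊕b26⊕b27⊕b30⊕b31 = 1⊕1⊕1⊕1⊕1⊕0⊕0⊕0⊕0⊕1⊕1⊕1⊕0⊕1⊕1⊕0 = 0
s4: b4⊕b5⊕b6⊕b7⊕b12⊕b13⊕b14⊕b15⊕b20⊕b21⊕b22⊕b23⊕b28⊕b29⊕b30⊕b31 = 0⊕1⊕1⊕1⊕0⊕0⊕0⊕0⊕1⊕0⊕1⊕1⊕0⊕1⊕1⊕0 = 0
s8: b8⊕b9⊕b10⊕b11⊕b12⊕b13⊕b14⊕b15⊕b24⊕b25⊕b26⊕b27⊕b28⊕b29⊕b30⊕b31 = 1⊕0⊕1⊕0⊕0⊕0⊕0⊕0⊕1⊕0⊕0⊕1⊕0⊕1⊕1⊕0 = 0
s16: b16⊕b17⊕b18⊕b19⊕b20⊕b21⊕b22⊕b23⊕b24⊕b25⊕b26⊕b27⊕b28⊕b29⊕b30⊕b31 = 1⊕0⊕0⊕1⊕1⊕0⊕1⊕1⊕1⊕0⊕0⊕1⊕0⊕1⊕1⊕0 = 1
Syndrome (s16...s1) = 10000 → position 16.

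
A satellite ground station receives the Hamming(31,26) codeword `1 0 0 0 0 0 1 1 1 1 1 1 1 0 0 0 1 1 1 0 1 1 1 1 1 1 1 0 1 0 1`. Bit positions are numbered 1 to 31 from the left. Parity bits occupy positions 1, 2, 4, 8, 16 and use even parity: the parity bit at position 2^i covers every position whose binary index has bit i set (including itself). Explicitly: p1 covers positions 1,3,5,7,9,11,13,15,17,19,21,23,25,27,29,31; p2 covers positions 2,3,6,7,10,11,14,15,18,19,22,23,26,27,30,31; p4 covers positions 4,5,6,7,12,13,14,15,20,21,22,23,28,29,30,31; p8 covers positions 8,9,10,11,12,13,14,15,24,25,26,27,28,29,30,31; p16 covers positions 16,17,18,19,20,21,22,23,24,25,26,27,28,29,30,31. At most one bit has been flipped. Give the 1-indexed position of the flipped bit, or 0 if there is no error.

1

s1: b1⊕b3⊕b5⊕b7⊕b9⊕b11⊕b13⊕b15⊕b17⊕b19⊕b21⊕b23⊕b25⊕b27⊕b29⊕b31 = 1⊕0⊕0⊕1⊕1⊕1⊕1⊕0⊕1⊕1⊕1⊕1⊕1⊕1⊕1⊕1 = 1
s2: b2⊕b3⊕b6⊕b7⊕b10⊕b11⊕b14⊕b15⊕b18⊕b19⊕b22⊕b23⊕b26⊕b27⊕b30⊕b31 = 0⊕0⊕0⊕1⊕1⊕1⊕0⊕0⊕1⊕1⊕1⊕1⊕1⊕1⊕0⊕1 = 0
s4: b4⊕b5⊕b6⊕b7⊕b12⊕b13⊕b14⊕b15⊕b20⊕b21⊕b22⊕b23⊕b28⊕b29⊕b30⊕b31 = 0⊕0⊕0⊕1⊕1⊕1⊕0⊕0⊕0⊕1⊕1⊕1⊕0⊕1⊕0⊕1 = 0
s8: b8⊕b9⊕b10⊕b11⊕b12⊕b13⊕b14⊕b15⊕b24⊕b25⊕b26⊕b27⊕b28⊕b29⊕b30⊕b31 = 1⊕1⊕1⊕1⊕1⊕1⊕0⊕0⊕1⊕1⊕1⊕1⊕0⊕1⊕0⊕1 = 0
s16: b16⊕b17⊕b18⊕b19⊕b20⊕b21⊕b22⊕b23⊕b24⊕b25⊕b26⊕b27⊕b28⊕b29⊕b30⊕b31 = 0⊕1⊕1⊕1⊕0⊕1⊕1⊕1⊕1⊕1⊕1⊕1⊕0⊕1⊕0⊕1 = 0
Syndrome (s16...s1) = 00001 → position 1.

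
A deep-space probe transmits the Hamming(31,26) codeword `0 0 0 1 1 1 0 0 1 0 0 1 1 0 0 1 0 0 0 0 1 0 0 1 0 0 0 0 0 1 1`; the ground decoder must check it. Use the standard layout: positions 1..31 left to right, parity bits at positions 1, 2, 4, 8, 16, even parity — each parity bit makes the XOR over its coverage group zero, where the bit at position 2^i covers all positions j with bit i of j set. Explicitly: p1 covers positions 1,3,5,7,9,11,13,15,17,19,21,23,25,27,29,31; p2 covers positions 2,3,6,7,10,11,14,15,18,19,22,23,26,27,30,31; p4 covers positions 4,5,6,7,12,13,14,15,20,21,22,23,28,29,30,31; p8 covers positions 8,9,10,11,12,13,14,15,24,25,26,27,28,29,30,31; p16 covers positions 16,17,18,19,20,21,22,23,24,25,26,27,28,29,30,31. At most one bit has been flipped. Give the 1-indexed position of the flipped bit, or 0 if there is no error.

s1: b1⊕b3⊕b5⊕b7⊕b9⊕b11⊕b13⊕b15⊕b17⊕b19⊕b21⊕b23⊕b25⊕b27⊕b29⊕b31 = 0⊕0⊕1⊕0⊕1⊕0⊕1⊕0⊕0⊕0⊕1⊕0⊕0⊕0⊕0⊕1 = 1
s2: b2⊕b3⊕b6⊕b7⊕b10⊕b11⊕b14⊕b15⊕b18⊕b19⊕b22⊕b23⊕b26⊕b27⊕b30⊕b31 = 0⊕0⊕1⊕0⊕0⊕0⊕0⊕0⊕0⊕0⊕0⊕0⊕0⊕0⊕1⊕1 = 1
s4: b4⊕b5⊕b6⊕b7⊕b12⊕b13⊕b14⊕b15⊕b20⊕b21⊕b22⊕b23⊕b28⊕b29⊕b30⊕b31 = 1⊕1⊕1⊕0⊕1⊕1⊕0⊕0⊕0⊕1⊕0⊕0⊕0⊕0⊕1⊕1 = 0
s8: b8⊕b9⊕b10⊕b11⊕b12⊕b13⊕b14⊕b15⊕b24⊕b25⊕b26⊕b27⊕b28⊕b29⊕b30⊕b31 = 0⊕1⊕0⊕0⊕1⊕1⊕0⊕0⊕1⊕0⊕0⊕0⊕0⊕0⊕1⊕1 = 0
s16: b16⊕b17⊕b18⊕b19⊕b20⊕b21⊕b22⊕b23⊕b24⊕b25⊕b26⊕b27⊕b28⊕b29⊕b30⊕b31 = 1⊕0⊕0⊕0⊕0⊕1⊕0⊕0⊕1⊕0⊕0⊕0⊕0⊕0⊕1⊕1 = 1
Syndrome (s16...s1) = 10011 → position 19.

19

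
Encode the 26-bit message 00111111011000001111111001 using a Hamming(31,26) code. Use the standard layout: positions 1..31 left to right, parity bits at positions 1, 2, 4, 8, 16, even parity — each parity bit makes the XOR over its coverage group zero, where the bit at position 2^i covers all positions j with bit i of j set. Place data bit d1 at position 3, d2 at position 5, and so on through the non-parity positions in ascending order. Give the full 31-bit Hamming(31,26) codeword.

0101011011110110000001111111001

Place data bits at non-power-of-two positions: b3=0, b5=0, b6=1, b7=1, b9=1, b10=1, b11=1, b12=1, b13=0, b14=1, b15=1, b17=0, b18=0, b19=0, b20=0, b21=0, b22=1, b23=1, b24=1, b25=1, b26=1, b27=1, b28=1, b29=0, b30=0, b31=1.
p1 = XOR of data positions {3,5,7,9,11,13,15,17,19,21,23,25,27,29,31} = 0⊕0⊕1⊕1⊕1⊕0⊕1⊕0⊕0⊕0⊕1⊕1⊕1⊕0⊕1 = 0
p2 = XOR of data positions {3,6,7,10,11,14,15,18,19,22,23,26,27,30,31} = 0⊕1⊕1⊕1⊕1⊕1⊕1⊕0⊕0⊕1⊕1⊕1⊕1⊕0⊕1 = 1
p4 = XOR of data positions {5,6,7,12,13,14,15,20,21,22,23,28,29,30,31} = 0⊕1⊕1⊕1⊕0⊕1⊕1⊕0⊕0⊕1⊕1⊕1⊕0⊕0⊕1 = 1
p8 = XOR of data positions {9,10,11,12,13,14,15,24,25,26,27,28,29,30,31} = 1⊕1⊕1⊕1⊕0⊕1⊕1⊕1⊕1⊕1⊕1⊕1⊕0⊕0⊕1 = 0
p16 = XOR of data positions {17,18,19,20,21,22,23,24,25,26,27,28,29,30,31} = 0⊕0⊕0⊕0⊕0⊕1⊕1⊕1⊕1⊕1⊕1⊕1⊕0⊕0⊕1 = 0
Codeword b1..b31 = 0101011011110110000001111111001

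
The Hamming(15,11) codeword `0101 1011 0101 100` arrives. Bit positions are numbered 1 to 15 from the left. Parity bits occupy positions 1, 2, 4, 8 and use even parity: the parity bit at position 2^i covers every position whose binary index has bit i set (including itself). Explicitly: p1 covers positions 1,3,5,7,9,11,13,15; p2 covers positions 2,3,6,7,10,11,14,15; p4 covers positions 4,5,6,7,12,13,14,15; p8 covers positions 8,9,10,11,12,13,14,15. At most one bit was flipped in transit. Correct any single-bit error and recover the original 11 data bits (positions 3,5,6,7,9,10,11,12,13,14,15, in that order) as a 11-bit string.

01000101100

s1: b1⊕b3⊕b5⊕b7⊕b9⊕b11⊕b13⊕b15 = 0⊕0⊕1⊕1⊕0⊕0⊕1⊕0 = 1
s2: b2⊕b3⊕b6⊕b7⊕b10⊕b11⊕b14⊕b15 = 1⊕0⊕0⊕1⊕1⊕0⊕0⊕0 = 1
s4: b4⊕b5⊕b6⊕b7⊕b12⊕b13⊕b14⊕b15 = 1⊕1⊕0⊕1⊕1⊕1⊕0⊕0 = 1
s8: b8⊕b9⊕b10⊕b11⊕b12⊕b13⊕b14⊕b15 = 1⊕0⊕1⊕0⊕1⊕1⊕0⊕0 = 0
Syndrome (s8...s1) = 0111 → position 7.
Flip bit 7: corrected codeword = 010110010101100
Data bits at positions 3,5,6,7,9,10,11,12,13,14,15: 01000101100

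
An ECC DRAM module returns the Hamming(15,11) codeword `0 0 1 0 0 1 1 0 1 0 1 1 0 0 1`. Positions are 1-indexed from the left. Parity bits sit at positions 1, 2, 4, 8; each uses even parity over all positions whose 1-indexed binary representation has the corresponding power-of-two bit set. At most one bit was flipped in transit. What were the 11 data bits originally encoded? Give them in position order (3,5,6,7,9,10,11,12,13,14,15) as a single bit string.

s1: b1⊕b3⊕b5⊕b7⊕b9⊕b11⊕b13⊕b15 = 0⊕1⊕0⊕1⊕1⊕1⊕0⊕1 = 1
s2: b2⊕b3⊕b6⊕b7⊕b10⊕b11⊕b14⊕b15 = 0⊕1⊕1⊕1⊕0⊕1⊕0⊕1 = 1
s4: b4⊕b5⊕b6⊕b7⊕b12⊕b13⊕b14⊕b15 = 0⊕0⊕1⊕1⊕1⊕0⊕0⊕1 = 0
s8: b8⊕b9⊕b10⊕b11⊕b12⊕b13⊕b14⊕b15 = 0⊕1⊕0⊕1⊕1⊕0⊕0⊕1 = 0
Syndrome (s8...s1) = 0011 → position 3.
Flip bit 3: corrected codeword = 000001101011001
Data bits at positions 3,5,6,7,9,10,11,12,13,14,15: 00111011001

00111011001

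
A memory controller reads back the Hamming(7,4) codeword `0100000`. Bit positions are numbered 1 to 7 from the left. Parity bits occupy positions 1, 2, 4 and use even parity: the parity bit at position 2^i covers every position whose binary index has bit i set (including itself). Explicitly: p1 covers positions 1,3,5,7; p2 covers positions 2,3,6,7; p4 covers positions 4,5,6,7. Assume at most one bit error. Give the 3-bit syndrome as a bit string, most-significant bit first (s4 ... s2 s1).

010

s1: b1⊕b3⊕b5⊕b7 = 0⊕0⊕0⊕0 = 0
s2: b2⊕b3⊕b6⊕b7 = 1⊕0⊕0⊕0 = 1
s4: b4⊕b5⊕b6⊕b7 = 0⊕0⊕0⊕0 = 0
Syndrome (s4...s1) = 010 → position 2.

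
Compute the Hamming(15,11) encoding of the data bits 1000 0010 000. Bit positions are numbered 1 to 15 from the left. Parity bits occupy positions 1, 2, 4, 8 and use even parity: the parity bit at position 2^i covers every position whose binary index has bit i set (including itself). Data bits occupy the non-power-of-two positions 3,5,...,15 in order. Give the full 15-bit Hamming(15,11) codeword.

001000010010000

Place data bits at non-power-of-two positions: b3=1, b5=0, b6=0, b7=0, b9=0, b10=0, b11=1, b12=0, b13=0, b14=0, b15=0.
p1 = XOR of data positions {3,5,7,9,11,13,15} = 1⊕0⊕0⊕0⊕1⊕0⊕0 = 0
p2 = XOR of data positions {3,6,7,10,11,14,15} = 1⊕0⊕0⊕0⊕1⊕0⊕0 = 0
p4 = XOR of data positions {5,6,7,12,13,14,15} = 0⊕0⊕0⊕0⊕0⊕0⊕0 = 0
p8 = XOR of data positions {9,10,11,12,13,14,15} = 0⊕0⊕1⊕0⊕0⊕0⊕0 = 1
Codeword b1..b15 = 001000010010000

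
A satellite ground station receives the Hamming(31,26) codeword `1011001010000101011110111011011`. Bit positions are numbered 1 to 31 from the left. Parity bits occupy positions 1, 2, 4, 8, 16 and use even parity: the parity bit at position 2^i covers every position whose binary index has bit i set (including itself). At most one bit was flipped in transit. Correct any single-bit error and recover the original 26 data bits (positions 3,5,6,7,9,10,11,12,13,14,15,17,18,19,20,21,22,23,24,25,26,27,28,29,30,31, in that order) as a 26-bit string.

s1: b1⊕b3⊕b5⊕b7⊕b9⊕b11⊕b13⊕b15⊕b17⊕b19⊕b21⊕b23⊕b25⊕b27⊕b29⊕b31 = 1⊕1⊕0⊕1⊕1⊕0⊕0⊕0⊕0⊕1⊕1⊕1⊕1⊕1⊕0⊕1 = 0
s2: b2⊕b3⊕b6⊕b7⊕b10⊕b11⊕b14⊕b15⊕b18⊕b19⊕b22⊕b23⊕b26⊕b27⊕b30⊕b31 = 0⊕1⊕0⊕1⊕0⊕0⊕1⊕0⊕1⊕1⊕0⊕1⊕0⊕1⊕1⊕1 = 1
s4: b4⊕b5⊕b6⊕b7⊕b12⊕b13⊕b14⊕b15⊕b20⊕b21⊕b22⊕b23⊕b28⊕b29⊕b30⊕b31 = 1⊕0⊕0⊕1⊕0⊕0⊕1⊕0⊕1⊕1⊕0⊕1⊕1⊕0⊕1⊕1 = 1
s8: b8⊕b9⊕b10⊕b11⊕b12⊕b13⊕b14⊕b15⊕b24⊕b25⊕b26⊕b27⊕b28⊕b29⊕b30⊕b31 = 0⊕1⊕0⊕0⊕0⊕0⊕1⊕0⊕1⊕1⊕0⊕1⊕1⊕0⊕1⊕1 = 0
s16: b16⊕b17⊕b18⊕b19⊕b20⊕b21⊕b22⊕b23⊕b24⊕b25⊕b26⊕b27⊕b28⊕b29⊕b30⊕b31 = 1⊕0⊕1⊕1⊕1⊕1⊕0⊕1⊕1⊕1⊕0⊕1⊕1⊕0⊕1⊕1 = 0
Syndrome (s16...s1) = 00110 → position 6.
Flip bit 6: corrected codeword = 1011011010000101011110111011011
Data bits at positions 3,5,6,7,9,10,11,12,13,14,15,17,18,19,20,21,22,23,24,25,26,27,28,29,30,31: 10111000010011110111011011

10111000010011110111011011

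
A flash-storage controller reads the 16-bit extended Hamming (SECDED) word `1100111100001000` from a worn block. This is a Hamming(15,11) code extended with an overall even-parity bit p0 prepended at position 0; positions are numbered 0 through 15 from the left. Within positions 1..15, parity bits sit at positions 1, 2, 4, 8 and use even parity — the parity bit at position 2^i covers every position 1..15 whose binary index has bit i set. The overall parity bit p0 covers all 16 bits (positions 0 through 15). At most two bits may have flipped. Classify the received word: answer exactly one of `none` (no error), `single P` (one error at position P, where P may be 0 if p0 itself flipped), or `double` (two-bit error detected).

single 13

s1: b1⊕b3⊕b5⊕b7⊕b9⊕b11⊕b13⊕b15 = 1⊕0⊕1⊕1⊕0⊕0⊕0⊕0 = 1
s2: b2⊕b3⊕b6⊕b7⊕b10⊕b11⊕b14⊕b15 = 0⊕0⊕1⊕1⊕0⊕0⊕0⊕0 = 0
s4: b4⊕b5⊕b6⊕b7⊕b12⊕b13⊕b14⊕b15 = 1⊕1⊕1⊕1⊕1⊕0⊕0⊕0 = 1
s8: b8⊕b9⊕b10⊕b11⊕b12⊕b13⊕b14⊕b15 = 0⊕0⊕0⊕0⊕1⊕0⊕0⊕0 = 1
Syndrome (s8...s1) = 1101 → position 13.
Overall parity (XOR of all 16 bits, including p0): 1⊕1⊕0⊕0⊕1⊕1⊕1⊕1⊕0⊕0⊕0⊕0⊕1⊕0⊕0⊕0 = 1
Overall=1, syndrome position=13 → single-bit error at position 13.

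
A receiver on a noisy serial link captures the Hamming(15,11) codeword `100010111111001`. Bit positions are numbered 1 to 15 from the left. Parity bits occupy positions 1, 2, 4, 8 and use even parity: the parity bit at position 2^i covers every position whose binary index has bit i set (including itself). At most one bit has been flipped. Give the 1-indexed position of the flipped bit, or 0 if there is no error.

0

s1: b1⊕b3⊕b5⊕b7⊕b9⊕b11⊕b13⊕b15 = 1⊕0⊕1⊕1⊕1⊕1⊕0⊕1 = 0
s2: b2⊕b3⊕b6⊕b7⊕b10⊕b11⊕b14⊕b15 = 0⊕0⊕0⊕1⊕1⊕1⊕0⊕1 = 0
s4: b4⊕b5⊕b6⊕b7⊕b12⊕b13⊕b14⊕b15 = 0⊕1⊕0⊕1⊕1⊕0⊕0⊕1 = 0
s8: b8⊕b9⊕b10⊕b11⊕b12⊕b13⊕b14⊕b15 = 1⊕1⊕1⊕1⊕1⊕0⊕0⊕1 = 0
Syndrome (s8...s1) = 0000 → position 0 (no error).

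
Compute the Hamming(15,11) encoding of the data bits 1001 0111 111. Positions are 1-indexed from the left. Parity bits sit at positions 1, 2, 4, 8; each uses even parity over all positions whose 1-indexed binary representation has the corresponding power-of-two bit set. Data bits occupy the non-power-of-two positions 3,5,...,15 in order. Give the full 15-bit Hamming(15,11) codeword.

101100100111111

Place data bits at non-power-of-two positions: b3=1, b5=0, b6=0, b7=1, b9=0, b10=1, b11=1, b12=1, b13=1, b14=1, b15=1.
p1 = XOR of data positions {3,5,7,9,11,13,15} = 1⊕0⊕1⊕0⊕1⊕1⊕1 = 1
p2 = XOR of data positions {3,6,7,10,11,14,15} = 1⊕0⊕1⊕1⊕1⊕1⊕1 = 0
p4 = XOR of data positions {5,6,7,12,13,14,15} = 0⊕0⊕1⊕1⊕1⊕1⊕1 = 1
p8 = XOR of data positions {9,10,11,12,13,14,15} = 0⊕1⊕1⊕1⊕1⊕1⊕1 = 0
Codeword b1..b15 = 101100100111111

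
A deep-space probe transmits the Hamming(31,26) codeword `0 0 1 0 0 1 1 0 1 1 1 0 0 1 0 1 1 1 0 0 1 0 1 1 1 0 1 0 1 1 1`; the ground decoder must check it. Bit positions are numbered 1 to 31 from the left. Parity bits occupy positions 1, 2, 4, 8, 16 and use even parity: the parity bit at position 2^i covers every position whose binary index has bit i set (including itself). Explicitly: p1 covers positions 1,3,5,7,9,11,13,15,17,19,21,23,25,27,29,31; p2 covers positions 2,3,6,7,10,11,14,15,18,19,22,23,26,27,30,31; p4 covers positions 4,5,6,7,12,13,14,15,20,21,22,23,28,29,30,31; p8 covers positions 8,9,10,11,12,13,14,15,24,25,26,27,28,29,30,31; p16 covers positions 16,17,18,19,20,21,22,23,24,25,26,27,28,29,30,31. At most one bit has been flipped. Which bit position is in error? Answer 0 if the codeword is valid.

s1: b1⊕b3⊕b5⊕b7⊕b9⊕b11⊕b13⊕b15⊕b17⊕b19⊕b21⊕b23⊕b25⊕b27⊕b29⊕b31 = 0⊕1⊕0⊕1⊕1⊕1⊕0⊕0⊕1⊕0⊕1⊕1⊕1⊕1⊕1⊕1 = 1
s2: b2⊕b3⊕b6⊕b7⊕b10⊕b11⊕b14⊕b15⊕b18⊕b19⊕b22⊕b23⊕b26⊕b27⊕b30⊕b31 = 0⊕1⊕1⊕1⊕1⊕1⊕1⊕0⊕1⊕0⊕0⊕1⊕0⊕1⊕1⊕1 = 1
s4: b4⊕b5⊕b6⊕b7⊕b12⊕b13⊕b14⊕b15⊕b20⊕b21⊕b22⊕b23⊕b28⊕b29⊕b30⊕b31 = 0⊕0⊕1⊕1⊕0⊕0⊕1⊕0⊕0⊕1⊕0⊕1⊕0⊕1⊕1⊕1 = 0
s8: b8⊕b9⊕b10⊕b11⊕b12⊕b13⊕b14⊕b15⊕b24⊕b25⊕b26⊕b27⊕b28⊕b29⊕b30⊕b31 = 0⊕1⊕1⊕1⊕0⊕0⊕1⊕0⊕1⊕1⊕0⊕1⊕0⊕1⊕1⊕1 = 0
s16: b16⊕b17⊕b18⊕b19⊕b20⊕b21⊕b22⊕b23⊕b24⊕b25⊕b26⊕b27⊕b28⊕b29⊕b30⊕b31 = 1⊕1⊕1⊕0⊕0⊕1⊕0⊕1⊕1⊕1⊕0⊕1⊕0⊕1⊕1⊕1 = 1
Syndrome (s16...s1) = 10011 → position 19.

19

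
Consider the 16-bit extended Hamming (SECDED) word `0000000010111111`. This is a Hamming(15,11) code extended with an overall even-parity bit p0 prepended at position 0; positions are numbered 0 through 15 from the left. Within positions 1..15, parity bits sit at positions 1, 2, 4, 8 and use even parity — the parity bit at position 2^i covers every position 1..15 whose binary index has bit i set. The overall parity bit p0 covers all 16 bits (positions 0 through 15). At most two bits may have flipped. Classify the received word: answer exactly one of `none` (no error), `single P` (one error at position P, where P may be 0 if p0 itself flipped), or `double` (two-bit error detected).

s1: b1⊕b3⊕b5⊕b7⊕b9⊕b11⊕b13⊕b15 = 0⊕0⊕0⊕0⊕0⊕1⊕1⊕1 = 1
s2: b2⊕b3⊕b6⊕b7⊕b10⊕b11⊕b14⊕b15 = 0⊕0⊕0⊕0⊕1⊕1⊕1⊕1 = 0
s4: b4⊕b5⊕b6⊕b7⊕b12⊕b13⊕b14⊕b15 = 0⊕0⊕0⊕0⊕1⊕1⊕1⊕1 = 0
s8: b8⊕b9⊕b10⊕b11⊕b12⊕b13⊕b14⊕b15 = 1⊕0⊕1⊕1⊕1⊕1⊕1⊕1 = 1
Syndrome (s8...s1) = 1001 → position 9.
Overall parity (XOR of all 16 bits, including p0): 0⊕0⊕0⊕0⊕0⊕0⊕0⊕0⊕1⊕0⊕1⊕1⊕1⊕1⊕1⊕1 = 1
Overall=1, syndrome position=9 → single-bit error at position 9.

single 9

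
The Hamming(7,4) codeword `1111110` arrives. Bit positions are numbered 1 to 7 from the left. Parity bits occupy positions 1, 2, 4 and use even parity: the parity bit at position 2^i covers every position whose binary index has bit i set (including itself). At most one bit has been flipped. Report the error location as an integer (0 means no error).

s1: b1⊕b3⊕b5⊕b7 = 1⊕1⊕1⊕0 = 1
s2: b2⊕b3⊕b6⊕b7 = 1⊕1⊕1⊕0 = 1
s4: b4⊕b5⊕b6⊕b7 = 1⊕1⊕1⊕0 = 1
Syndrome (s4...s1) = 111 → position 7.

7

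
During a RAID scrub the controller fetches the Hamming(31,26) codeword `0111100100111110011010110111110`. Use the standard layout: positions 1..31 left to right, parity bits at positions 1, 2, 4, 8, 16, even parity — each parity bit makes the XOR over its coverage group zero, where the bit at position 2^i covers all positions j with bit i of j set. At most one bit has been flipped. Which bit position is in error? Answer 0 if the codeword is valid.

s1: b1⊕b3⊕b5⊕b7⊕b9⊕b11⊕b13⊕b15⊕b17⊕b19⊕b21⊕b23⊕b25⊕b27⊕b29⊕b31 = 0⊕1⊕1⊕0⊕0⊕1⊕1⊕1⊕0⊕1⊕1⊕1⊕0⊕1⊕1⊕0 = 0
s2: b2⊕b3⊕b6⊕b7⊕b10⊕b11⊕b14⊕b15⊕b18⊕b19⊕b22⊕b23⊕b26⊕b27⊕b30⊕b31 = 1⊕1⊕0⊕0⊕0⊕1⊕1⊕1⊕1⊕1⊕0⊕1⊕1⊕1⊕1⊕0 = 1
s4: b4⊕b5⊕b6⊕b7⊕b12⊕b13⊕b14⊕b15⊕b20⊕b21⊕b22⊕b23⊕b28⊕b29⊕b30⊕b31 = 1⊕1⊕0⊕0⊕1⊕1⊕1⊕1⊕0⊕1⊕0⊕1⊕1⊕1⊕1⊕0 = 1
s8: b8⊕b9⊕b10⊕b11⊕b12⊕b13⊕b14⊕b15⊕b24⊕b25⊕b26⊕b27⊕b28⊕b29⊕b30⊕b31 = 1⊕0⊕0⊕1⊕1⊕1⊕1⊕1⊕1⊕0⊕1⊕1⊕1⊕1⊕1⊕0 = 0
s16: b16⊕b17⊕b18⊕b19⊕b20⊕b21⊕b22⊕b23⊕b24⊕b25⊕b26⊕b27⊕b28⊕b29⊕b30⊕b31 = 0⊕0⊕1⊕1⊕0⊕1⊕0⊕1⊕1⊕0⊕1⊕1⊕1⊕1⊕1⊕0 = 0
Syndrome (s16...s1) = 00110 → position 6.

6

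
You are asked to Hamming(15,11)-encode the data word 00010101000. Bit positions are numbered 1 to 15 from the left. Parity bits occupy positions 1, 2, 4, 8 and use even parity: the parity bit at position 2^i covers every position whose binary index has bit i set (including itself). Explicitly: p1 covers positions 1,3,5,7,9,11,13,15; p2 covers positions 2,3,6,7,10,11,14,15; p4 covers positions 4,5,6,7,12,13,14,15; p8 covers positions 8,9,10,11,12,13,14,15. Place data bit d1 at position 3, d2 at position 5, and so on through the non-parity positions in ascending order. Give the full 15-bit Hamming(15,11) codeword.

100000100101000

Place data bits at non-power-of-two positions: b3=0, b5=0, b6=0, b7=1, b9=0, b10=1, b11=0, b12=1, b13=0, b14=0, b15=0.
p1 = XOR of data positions {3,5,7,9,11,13,15} = 0⊕0⊕1⊕0⊕0⊕0⊕0 = 1
p2 = XOR of data positions {3,6,7,10,11,14,15} = 0⊕0⊕1⊕1⊕0⊕0⊕0 = 0
p4 = XOR of data positions {5,6,7,12,13,14,15} = 0⊕0⊕1⊕1⊕0⊕0⊕0 = 0
p8 = XOR of data positions {9,10,11,12,13,14,15} = 0⊕1⊕0⊕1⊕0⊕0⊕0 = 0
Codeword b1..b15 = 100000100101000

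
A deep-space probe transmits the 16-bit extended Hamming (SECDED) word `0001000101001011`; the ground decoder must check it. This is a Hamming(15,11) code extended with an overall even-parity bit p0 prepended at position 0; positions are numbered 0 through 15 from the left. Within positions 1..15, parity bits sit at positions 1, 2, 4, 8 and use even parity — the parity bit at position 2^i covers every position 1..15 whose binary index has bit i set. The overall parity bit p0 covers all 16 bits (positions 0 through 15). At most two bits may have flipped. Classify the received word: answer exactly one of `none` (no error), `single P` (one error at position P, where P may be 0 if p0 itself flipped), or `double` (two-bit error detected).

s1: b1⊕b3⊕b5⊕b7⊕b9⊕b11⊕b13⊕b15 = 0⊕1⊕0⊕1⊕1⊕0⊕0⊕1 = 0
s2: b2⊕b3⊕b6⊕b7⊕b10⊕b11⊕b14⊕b15 = 0⊕1⊕0⊕1⊕0⊕0⊕1⊕1 = 0
s4: b4⊕b5⊕b6⊕b7⊕b12⊕b13⊕b14⊕b15 = 0⊕0⊕0⊕1⊕1⊕0⊕1⊕1 = 0
s8: b8⊕b9⊕b10⊕b11⊕b12⊕b13⊕b14⊕b15 = 0⊕1⊕0⊕0⊕1⊕0⊕1⊕1 = 0
Syndrome (s8...s1) = 0000 → position 0 (no error).
Overall parity (XOR of all 16 bits, including p0): 0⊕0⊕0⊕1⊕0⊕0⊕0⊕1⊕0⊕1⊕0⊕0⊕1⊕0⊕1⊕1 = 0
Overall=0, syndrome position=0 → no error.

none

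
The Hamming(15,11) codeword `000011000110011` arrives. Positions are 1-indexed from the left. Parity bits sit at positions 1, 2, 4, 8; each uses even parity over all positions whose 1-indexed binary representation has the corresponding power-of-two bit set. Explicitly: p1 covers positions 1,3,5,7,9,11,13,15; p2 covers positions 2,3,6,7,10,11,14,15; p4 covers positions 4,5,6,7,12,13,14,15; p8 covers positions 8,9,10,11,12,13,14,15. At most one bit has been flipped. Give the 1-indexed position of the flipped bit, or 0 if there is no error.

s1: b1⊕b3⊕b5⊕b7⊕b9⊕b11⊕b13⊕b15 = 0⊕0⊕1⊕0⊕0⊕1⊕0⊕1 = 1
s2: b2⊕b3⊕b6⊕b7⊕b10⊕b11⊕b14⊕b15 = 0⊕0⊕1⊕0⊕1⊕1⊕1⊕1 = 1
s4: b4⊕b5⊕b6⊕b7⊕b12⊕b13⊕b14⊕b15 = 0⊕1⊕1⊕0⊕0⊕0⊕1⊕1 = 0
s8: b8⊕b9⊕b10⊕b11⊕b12⊕b13⊕b14⊕b15 = 0⊕0⊕1⊕1⊕0⊕0⊕1⊕1 = 0
Syndrome (s8...s1) = 0011 → position 3.

3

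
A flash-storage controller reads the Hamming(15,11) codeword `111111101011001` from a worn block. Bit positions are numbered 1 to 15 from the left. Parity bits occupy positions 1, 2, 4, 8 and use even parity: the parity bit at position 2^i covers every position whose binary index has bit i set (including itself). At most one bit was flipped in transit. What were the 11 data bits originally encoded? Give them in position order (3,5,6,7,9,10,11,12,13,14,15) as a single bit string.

s1: b1⊕b3⊕b5⊕b7⊕b9⊕b11⊕b13⊕b15 = 1⊕1⊕1⊕1⊕1⊕1⊕0⊕1 = 1
s2: b2⊕b3⊕b6⊕b7⊕b10⊕b11⊕b14⊕b15 = 1⊕1⊕1⊕1⊕0⊕1⊕0⊕1 = 0
s4: b4⊕b5⊕b6⊕b7⊕b12⊕b13⊕b14⊕b15 = 1⊕1⊕1⊕1⊕1⊕0⊕0⊕1 = 0
s8: b8⊕b9⊕b10⊕b11⊕b12⊕b13⊕b14⊕b15 = 0⊕1⊕0⊕1⊕1⊕0⊕0⊕1 = 0
Syndrome (s8...s1) = 0001 → position 1.
Flip bit 1: corrected codeword = 011111101011001
Data bits at positions 3,5,6,7,9,10,11,12,13,14,15: 11111011001

11111011001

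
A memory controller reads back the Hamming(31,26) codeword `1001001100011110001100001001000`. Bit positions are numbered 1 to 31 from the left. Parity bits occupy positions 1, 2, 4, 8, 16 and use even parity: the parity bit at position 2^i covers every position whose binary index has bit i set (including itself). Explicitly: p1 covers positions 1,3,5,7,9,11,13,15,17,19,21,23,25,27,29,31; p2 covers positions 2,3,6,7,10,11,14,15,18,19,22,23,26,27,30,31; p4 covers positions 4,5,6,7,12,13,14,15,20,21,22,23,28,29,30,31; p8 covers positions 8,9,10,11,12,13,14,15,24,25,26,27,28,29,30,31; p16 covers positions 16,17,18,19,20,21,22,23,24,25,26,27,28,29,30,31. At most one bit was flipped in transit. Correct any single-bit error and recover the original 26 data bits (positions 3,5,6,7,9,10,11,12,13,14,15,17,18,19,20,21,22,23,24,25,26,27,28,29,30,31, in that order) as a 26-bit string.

00010001111001100001001000

s1: b1⊕b3⊕b5⊕b7⊕b9⊕b11⊕b13⊕b15⊕b17⊕b19⊕b21⊕b23⊕b25⊕b27⊕b29⊕b31 = 1⊕0⊕0⊕1⊕0⊕0⊕1⊕1⊕0⊕1⊕0⊕0⊕1⊕0⊕0⊕0 = 0
s2: b2⊕b3⊕b6⊕b7⊕b10⊕b11⊕b14⊕b15⊕b18⊕b19⊕b22⊕b23⊕b26⊕b27⊕b30⊕b31 = 0⊕0⊕0⊕1⊕0⊕0⊕1⊕1⊕0⊕1⊕0⊕0⊕0⊕0⊕0⊕0 = 0
s4: b4⊕b5⊕b6⊕b7⊕b12⊕b13⊕b14⊕b15⊕b20⊕b21⊕b22⊕b23⊕b28⊕b29⊕b30⊕b31 = 1⊕0⊕0⊕1⊕1⊕1⊕1⊕1⊕1⊕0⊕0⊕0⊕1⊕0⊕0⊕0 = 0
s8: b8⊕b9⊕b10⊕b11⊕b12⊕b13⊕b14⊕b15⊕b24⊕b25⊕b26⊕b27⊕b28⊕b29⊕b30⊕b31 = 1⊕0⊕0⊕0⊕1⊕1⊕1⊕1⊕0⊕1⊕0⊕0⊕1⊕0⊕0⊕0 = 1
s16: b16⊕b17⊕b18⊕b19⊕b20⊕b21⊕b22⊕b23⊕b24⊕b25⊕b26⊕b27⊕b28⊕b29⊕b30⊕b31 = 0⊕0⊕0⊕1⊕1⊕0⊕0⊕0⊕0⊕1⊕0⊕0⊕1⊕0⊕0⊕0 = 0
Syndrome (s16...s1) = 01000 → position 8.
Flip bit 8: corrected codeword = 1001001000011110001100001001000
Data bits at positions 3,5,6,7,9,10,11,12,13,14,15,17,18,19,20,21,22,23,24,25,26,27,28,29,30,31: 00010001111001100001001000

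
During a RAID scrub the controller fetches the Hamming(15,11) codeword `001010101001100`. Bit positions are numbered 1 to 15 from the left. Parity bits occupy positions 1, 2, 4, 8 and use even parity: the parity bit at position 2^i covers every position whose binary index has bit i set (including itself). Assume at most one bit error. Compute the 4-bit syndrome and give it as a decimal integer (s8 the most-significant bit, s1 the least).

s1: b1⊕b3⊕b5⊕b7⊕b9⊕b11⊕b13⊕b15 = 0⊕1⊕1⊕1⊕1⊕0⊕1⊕0 = 1
s2: b2⊕b3⊕b6⊕b7⊕b10⊕b11⊕b14⊕b15 = 0⊕1⊕0⊕1⊕0⊕0⊕0⊕0 = 0
s4: b4⊕b5⊕b6⊕b7⊕b12⊕b13⊕b14⊕b15 = 0⊕1⊕0⊕1⊕1⊕1⊕0⊕0 = 0
s8: b8⊕b9⊕b10⊕b11⊕b12⊕b13⊕b14⊕b15 = 0⊕1⊕0⊕0⊕1⊕1⊕0⊕0 = 1
Syndrome (s8...s1) = 1001 → position 9.

9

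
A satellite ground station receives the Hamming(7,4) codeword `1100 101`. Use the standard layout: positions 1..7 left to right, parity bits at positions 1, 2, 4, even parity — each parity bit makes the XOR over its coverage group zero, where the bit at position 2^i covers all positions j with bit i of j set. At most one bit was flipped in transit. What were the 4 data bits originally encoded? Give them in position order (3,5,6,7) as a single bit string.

s1: b1⊕b3⊕b5⊕b7 = 1⊕0⊕1⊕1 = 1
s2: b2⊕b3⊕b6⊕b7 = 1⊕0⊕0⊕1 = 0
s4: b4⊕b5⊕b6⊕b7 = 0⊕1⊕0⊕1 = 0
Syndrome (s4...s1) = 001 → position 1.
Flip bit 1: corrected codeword = 0100101
Data bits at positions 3,5,6,7: 0101

0101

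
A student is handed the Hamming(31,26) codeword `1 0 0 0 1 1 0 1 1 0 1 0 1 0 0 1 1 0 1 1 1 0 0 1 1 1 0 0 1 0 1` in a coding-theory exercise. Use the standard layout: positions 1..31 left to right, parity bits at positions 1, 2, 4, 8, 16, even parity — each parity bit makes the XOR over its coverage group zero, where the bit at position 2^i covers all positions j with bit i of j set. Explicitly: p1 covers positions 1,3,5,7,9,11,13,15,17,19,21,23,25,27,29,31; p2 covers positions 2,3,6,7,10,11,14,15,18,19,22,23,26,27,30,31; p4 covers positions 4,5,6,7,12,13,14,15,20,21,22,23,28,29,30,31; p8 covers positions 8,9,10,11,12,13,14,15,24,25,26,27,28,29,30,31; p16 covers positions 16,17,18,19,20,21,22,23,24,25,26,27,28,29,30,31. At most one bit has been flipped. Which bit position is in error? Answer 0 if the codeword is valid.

s1: b1⊕b3⊕b5⊕b7⊕b9⊕b11⊕b13⊕b15⊕b17⊕b19⊕b21⊕b23⊕b25⊕b27⊕b29⊕b31 = 1⊕0⊕1⊕0⊕1⊕1⊕1⊕0⊕1⊕1⊕1⊕0⊕1⊕0⊕1⊕1 = 1
s2: b2⊕b3⊕b6⊕b7⊕b10⊕b11⊕b14⊕b15⊕b18⊕b19⊕b22⊕b23⊕b26⊕b27⊕b30⊕b31 = 0⊕0⊕1⊕0⊕0⊕1⊕0⊕0⊕0⊕1⊕0⊕0⊕1⊕0⊕0⊕1 = 1
s4: b4⊕b5⊕b6⊕b7⊕b12⊕b13⊕b14⊕b15⊕b20⊕b21⊕b22⊕b23⊕b28⊕b29⊕b30⊕b31 = 0⊕1⊕1⊕0⊕0⊕1⊕0⊕0⊕1⊕1⊕0⊕0⊕0⊕1⊕0⊕1 = 1
s8: b8⊕b9⊕b10⊕b11⊕b12⊕b13⊕b14⊕b15⊕b24⊕b25⊕b26⊕b27⊕b28⊕b29⊕b30⊕b31 = 1⊕1⊕0⊕1⊕0⊕1⊕0⊕0⊕1⊕1⊕1⊕0⊕0⊕1⊕0⊕1 = 1
s16: b16⊕b17⊕b18⊕b19⊕b20⊕b21⊕b22⊕b23⊕b24⊕b25⊕b26⊕b27⊕b28⊕b29⊕b30⊕b31 = 1⊕1⊕0⊕1⊕1⊕1⊕0⊕0⊕1⊕1⊕1⊕0⊕0⊕1⊕0⊕1 = 0
Syndrome (s16...s1) = 01111 → position 15.

15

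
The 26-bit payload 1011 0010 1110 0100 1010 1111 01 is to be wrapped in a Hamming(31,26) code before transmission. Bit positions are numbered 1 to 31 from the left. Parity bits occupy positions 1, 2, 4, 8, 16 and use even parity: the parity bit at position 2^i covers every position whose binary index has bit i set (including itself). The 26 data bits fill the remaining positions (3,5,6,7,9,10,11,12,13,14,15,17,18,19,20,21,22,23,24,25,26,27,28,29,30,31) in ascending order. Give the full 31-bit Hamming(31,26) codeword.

1111011000101110001001010111101

Place data bits at non-power-of-two positions: b3=1, b5=0, b6=1, b7=1, b9=0, b10=0, b11=1, b12=0, b13=1, b14=1, b15=1, b17=0, b18=0, b19=1, b20=0, b21=0, b22=1, b23=0, b24=1, b25=0, b26=1, b27=1, b28=1, b29=1, b30=0, b31=1.
p1 = XOR of data positions {3,5,7,9,11,13,15,17,19,21,23,25,27,29,31} = 1⊕0⊕1⊕0⊕1⊕1⊕1⊕0⊕1⊕0⊕0⊕0⊕1⊕1⊕1 = 1
p2 = XOR of data positions {3,6,7,10,11,14,15,18,19,22,23,26,27,30,31} = 1⊕1⊕1⊕0⊕1⊕1⊕1⊕0⊕1⊕1⊕0⊕1⊕1⊕0⊕1 = 1
p4 = XOR of data positions {5,6,7,12,13,14,15,20,21,22,23,28,29,30,31} = 0⊕1⊕1⊕0⊕1⊕1⊕1⊕0⊕0⊕1⊕0⊕1⊕1⊕0⊕1 = 1
p8 = XOR of data positions {9,10,11,12,13,14,15,24,25,26,27,28,29,30,31} = 0⊕0⊕1⊕0⊕1⊕1⊕1⊕1⊕0⊕1⊕1⊕1⊕1⊕0⊕1 = 0
p16 = XOR of data positions {17,18,19,20,21,22,23,24,25,26,27,28,29,30,31} = 0⊕0⊕1⊕0⊕0⊕1⊕0⊕1⊕0⊕1⊕1⊕1⊕1⊕0⊕1 = 0
Codeword b1..b31 = 1111011000101110001001010111101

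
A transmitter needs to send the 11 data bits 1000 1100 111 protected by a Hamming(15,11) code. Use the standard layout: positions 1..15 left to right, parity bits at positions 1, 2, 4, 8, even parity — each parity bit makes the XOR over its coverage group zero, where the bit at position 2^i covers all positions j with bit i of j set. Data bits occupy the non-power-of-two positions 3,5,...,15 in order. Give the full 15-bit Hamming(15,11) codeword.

Place data bits at non-power-of-two positions: b3=1, b5=0, b6=0, b7=0, b9=1, b10=1, b11=0, b12=0, b13=1, b14=1, b15=1.
p1 = XOR of data positions {3,5,7,9,11,13,15} = 1⊕0⊕0⊕1⊕0⊕1⊕1 = 0
p2 = XOR of data positions {3,6,7,10,11,14,15} = 1⊕0⊕0⊕1⊕0⊕1⊕1 = 0
p4 = XOR of data positions {5,6,7,12,13,14,15} = 0⊕0⊕0⊕0⊕1⊕1⊕1 = 1
p8 = XOR of data positions {9,10,11,12,13,14,15} = 1⊕1⊕0⊕0⊕1⊕1⊕1 = 1
Codeword b1..b15 = 001100011100111

001100011100111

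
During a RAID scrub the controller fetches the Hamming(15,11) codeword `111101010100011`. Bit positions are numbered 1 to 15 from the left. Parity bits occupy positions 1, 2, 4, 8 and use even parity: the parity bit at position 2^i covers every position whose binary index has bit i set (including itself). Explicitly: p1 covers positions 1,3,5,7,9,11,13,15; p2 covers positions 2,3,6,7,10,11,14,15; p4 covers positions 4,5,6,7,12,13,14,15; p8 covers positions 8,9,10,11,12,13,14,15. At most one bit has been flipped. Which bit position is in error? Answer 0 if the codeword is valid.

s1: b1⊕b3⊕b5⊕b7⊕b9⊕b11⊕b13⊕b15 = 1⊕1⊕0⊕0⊕0⊕0⊕0⊕1 = 1
s2: b2⊕b3⊕b6⊕b7⊕b10⊕b11⊕b14⊕b15 = 1⊕1⊕1⊕0⊕1⊕0⊕1⊕1 = 0
s4: b4⊕b5⊕b6⊕b7⊕b12⊕b13⊕b14⊕b15 = 1⊕0⊕1⊕0⊕0⊕0⊕1⊕1 = 0
s8: b8⊕b9⊕b10⊕b11⊕b12⊕b13⊕b14⊕b15 = 1⊕0⊕1⊕0⊕0⊕0⊕1⊕1 = 0
Syndrome (s8...s1) = 0001 → position 1.

1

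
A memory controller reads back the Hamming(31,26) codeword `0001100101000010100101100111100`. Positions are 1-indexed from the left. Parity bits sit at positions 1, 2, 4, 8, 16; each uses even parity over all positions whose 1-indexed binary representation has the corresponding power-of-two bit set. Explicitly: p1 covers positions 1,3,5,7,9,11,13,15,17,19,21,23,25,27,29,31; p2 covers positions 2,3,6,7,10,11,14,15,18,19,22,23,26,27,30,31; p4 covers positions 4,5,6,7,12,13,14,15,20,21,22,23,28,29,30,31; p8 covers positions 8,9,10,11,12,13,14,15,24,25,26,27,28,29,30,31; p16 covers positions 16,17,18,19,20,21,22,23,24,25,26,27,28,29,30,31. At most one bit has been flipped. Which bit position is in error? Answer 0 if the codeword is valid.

s1: b1⊕b3⊕b5⊕b7⊕b9⊕b11⊕b13⊕b15⊕b17⊕b19⊕b21⊕b23⊕b25⊕b27⊕b29⊕b31 = 0⊕0⊕1⊕0⊕0⊕0⊕0⊕1⊕1⊕0⊕0⊕1⊕0⊕1⊕1⊕0 = 0
s2: b2⊕b3⊕b6⊕b7⊕b10⊕b11⊕b14⊕b15⊕b18⊕b19⊕b22⊕b23⊕b26⊕b27⊕b30⊕b31 = 0⊕0⊕0⊕0⊕1⊕0⊕0⊕1⊕0⊕0⊕1⊕1⊕1⊕1⊕0⊕0 = 0
s4: b4⊕b5⊕b6⊕b7⊕b12⊕b13⊕b14⊕b15⊕b20⊕b21⊕b22⊕b23⊕b28⊕b29⊕b30⊕b31 = 1⊕1⊕0⊕0⊕0⊕0⊕0⊕1⊕1⊕0⊕1⊕1⊕1⊕1⊕0⊕0 = 0
s8: b8⊕b9⊕b10⊕b11⊕b12⊕b13⊕b14⊕b15⊕b24⊕b25⊕b26⊕b27⊕b28⊕b29⊕b30⊕b31 = 1⊕0⊕1⊕0⊕0⊕0⊕0⊕1⊕0⊕0⊕1⊕1⊕1⊕1⊕0⊕0 = 1
s16: b16⊕b17⊕b18⊕b19⊕b20⊕b21⊕b22⊕b23⊕b24⊕b25⊕b26⊕b27⊕b28⊕b29⊕b30⊕b31 = 0⊕1⊕0⊕0⊕1⊕0⊕1⊕1⊕0⊕0⊕1⊕1⊕1⊕1⊕0⊕0 = 0
Syndrome (s16...s1) = 01000 → position 8.

8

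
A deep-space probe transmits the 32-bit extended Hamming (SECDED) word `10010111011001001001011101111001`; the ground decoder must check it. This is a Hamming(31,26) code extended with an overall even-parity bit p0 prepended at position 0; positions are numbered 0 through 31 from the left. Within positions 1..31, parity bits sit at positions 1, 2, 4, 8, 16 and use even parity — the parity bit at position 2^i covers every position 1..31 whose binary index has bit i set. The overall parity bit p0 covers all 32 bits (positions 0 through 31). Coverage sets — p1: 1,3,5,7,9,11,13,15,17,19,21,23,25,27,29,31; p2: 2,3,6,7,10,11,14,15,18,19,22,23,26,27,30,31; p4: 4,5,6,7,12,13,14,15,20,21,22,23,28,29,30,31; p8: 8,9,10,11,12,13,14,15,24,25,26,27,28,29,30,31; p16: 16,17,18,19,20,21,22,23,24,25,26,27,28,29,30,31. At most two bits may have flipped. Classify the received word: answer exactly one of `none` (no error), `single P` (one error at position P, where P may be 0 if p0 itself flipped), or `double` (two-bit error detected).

s1: b1⊕b3⊕b5⊕b7⊕b9⊕b11⊕b13⊕b15⊕b17⊕b19⊕b21⊕b23⊕b25⊕b27⊕b29⊕b31 = 0⊕1⊕1⊕1⊕1⊕0⊕1⊕0⊕0⊕1⊕1⊕1⊕1⊕1⊕0⊕1 = 1
s2: b2⊕b3⊕b6⊕b7⊕b10⊕b11⊕b14⊕b15⊕b18⊕b19⊕b22⊕b23⊕b26⊕b27⊕b30⊕b31 = 0⊕1⊕1⊕1⊕1⊕0⊕0⊕0⊕0⊕1⊕1⊕1⊕1⊕1⊕0⊕1 = 0
s4: b4⊕b5⊕b6⊕b7⊕b12⊕b13⊕b14⊕b15⊕b20⊕b21⊕b22⊕b23⊕b28⊕b29⊕b30⊕b31 = 0⊕1⊕1⊕1⊕0⊕1⊕0⊕0⊕0⊕1⊕1⊕1⊕1⊕0⊕0⊕1 = 1
s8: b8⊕b9⊕b10⊕b11⊕b12⊕b13⊕b14⊕b15⊕b24⊕b25⊕b26⊕b27⊕b28⊕b29⊕b30⊕b31 = 0⊕1⊕1⊕0⊕0⊕1⊕0⊕0⊕0⊕1⊕1⊕1⊕1⊕0⊕0⊕1 = 0
s16: b16⊕b17⊕b18⊕b19⊕b20⊕b21⊕b22⊕b23⊕b24⊕b25⊕b26⊕b27⊕b28⊕b29⊕b30⊕b31 = 1⊕0⊕0⊕1⊕0⊕1⊕1⊕1⊕0⊕1⊕1⊕1⊕1⊕0⊕0⊕1 = 0
Syndrome (s16...s1) = 00101 → position 5.
Overall parity (XOR of all 32 bits, including p0): 1⊕0⊕0⊕1⊕0⊕1⊕1⊕1⊕0⊕1⊕1⊕0⊕0⊕1⊕0⊕0⊕1⊕0⊕0⊕1⊕0⊕1⊕1⊕1⊕0⊕1⊕1⊕1⊕1⊕0⊕0⊕1 = 0
Overall=0, syndrome position=5 → double-bit error detected (uncorrectable).

double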